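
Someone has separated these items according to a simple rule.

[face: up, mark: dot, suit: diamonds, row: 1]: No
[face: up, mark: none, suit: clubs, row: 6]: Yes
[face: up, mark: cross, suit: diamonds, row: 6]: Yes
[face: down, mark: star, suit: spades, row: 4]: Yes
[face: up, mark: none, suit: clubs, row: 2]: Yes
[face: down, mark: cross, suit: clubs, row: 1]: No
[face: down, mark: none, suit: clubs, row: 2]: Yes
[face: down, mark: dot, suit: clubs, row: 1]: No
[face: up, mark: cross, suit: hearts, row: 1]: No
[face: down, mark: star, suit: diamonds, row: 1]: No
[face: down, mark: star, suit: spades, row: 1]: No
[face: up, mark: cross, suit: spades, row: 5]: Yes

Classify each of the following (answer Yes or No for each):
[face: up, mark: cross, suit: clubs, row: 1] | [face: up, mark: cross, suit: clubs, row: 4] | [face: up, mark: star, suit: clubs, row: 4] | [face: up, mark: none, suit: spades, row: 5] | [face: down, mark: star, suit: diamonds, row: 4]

Every 'Yes' example satisfies: row ≥ 2. None of the 'No' examples do.
[face: up, mark: cross, suit: clubs, row: 1]: row = 1 — fails the rule, so No.
[face: up, mark: cross, suit: clubs, row: 4]: row = 4 — satisfies this, so Yes.
[face: up, mark: star, suit: clubs, row: 4]: row = 4 — satisfies this, so Yes.
[face: up, mark: none, suit: spades, row: 5]: row = 5 — satisfies this, so Yes.
[face: down, mark: star, suit: diamonds, row: 4]: row = 4 — satisfies this, so Yes.

No, Yes, Yes, Yes, Yes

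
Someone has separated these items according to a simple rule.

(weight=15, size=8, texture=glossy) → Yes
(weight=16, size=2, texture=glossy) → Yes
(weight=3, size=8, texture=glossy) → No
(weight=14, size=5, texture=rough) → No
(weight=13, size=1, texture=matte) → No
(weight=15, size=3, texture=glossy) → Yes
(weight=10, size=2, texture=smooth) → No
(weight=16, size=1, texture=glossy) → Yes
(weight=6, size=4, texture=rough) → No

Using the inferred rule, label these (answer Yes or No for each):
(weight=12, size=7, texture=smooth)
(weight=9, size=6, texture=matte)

A rule that fits every label: weight ≥ 15 — true of each 'Yes' example, false of each 'No' one.
(weight=12, size=7, texture=smooth) — weight = 12, hence No.
(weight=9, size=6, texture=matte) — weight = 9, hence No.

No, No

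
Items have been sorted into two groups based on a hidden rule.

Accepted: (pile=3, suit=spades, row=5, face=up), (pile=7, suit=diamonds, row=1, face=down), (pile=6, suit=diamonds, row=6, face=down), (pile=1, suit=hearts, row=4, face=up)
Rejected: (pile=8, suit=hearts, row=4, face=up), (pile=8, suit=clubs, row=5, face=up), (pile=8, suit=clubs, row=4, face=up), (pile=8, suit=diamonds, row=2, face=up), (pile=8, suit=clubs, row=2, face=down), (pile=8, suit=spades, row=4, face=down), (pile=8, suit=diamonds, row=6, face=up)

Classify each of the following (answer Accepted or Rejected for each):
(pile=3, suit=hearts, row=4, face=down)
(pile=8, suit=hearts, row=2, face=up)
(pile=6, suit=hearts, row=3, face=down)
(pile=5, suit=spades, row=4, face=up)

Accepted, Rejected, Accepted, Accepted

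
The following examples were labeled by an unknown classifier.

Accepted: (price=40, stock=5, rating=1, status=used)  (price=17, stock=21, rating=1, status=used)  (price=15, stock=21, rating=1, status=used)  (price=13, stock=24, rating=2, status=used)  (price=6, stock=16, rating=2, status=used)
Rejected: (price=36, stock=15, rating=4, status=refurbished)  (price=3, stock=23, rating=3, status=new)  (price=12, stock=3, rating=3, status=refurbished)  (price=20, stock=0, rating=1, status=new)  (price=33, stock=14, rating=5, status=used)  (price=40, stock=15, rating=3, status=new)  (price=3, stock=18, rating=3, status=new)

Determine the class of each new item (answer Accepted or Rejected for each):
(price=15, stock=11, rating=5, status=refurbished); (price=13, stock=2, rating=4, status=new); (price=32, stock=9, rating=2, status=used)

One predicate separates the groups cleanly: status is used AND rating ≤ 2.
(price=15, stock=11, rating=5, status=refurbished) → status is refurbished, rating = 5 → Rejected. (price=13, stock=2, rating=4, status=new) → status is new, rating = 4 → Rejected. (price=32, stock=9, rating=2, status=used) → status is used, rating = 2 → Accepted.

Rejected, Rejected, Accepted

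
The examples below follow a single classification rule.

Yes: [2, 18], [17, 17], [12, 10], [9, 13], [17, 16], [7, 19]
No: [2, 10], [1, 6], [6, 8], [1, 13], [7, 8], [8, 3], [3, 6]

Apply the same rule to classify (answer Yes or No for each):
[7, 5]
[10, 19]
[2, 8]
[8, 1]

No, Yes, No, No

One predicate separates the groups cleanly: sum ≥ 20.
[7, 5] — 7+5 = 12, hence No.
[10, 19] — 10+19 = 29, hence Yes.
[2, 8] — 2+8 = 10, hence No.
[8, 1] — 8+1 = 9, hence No.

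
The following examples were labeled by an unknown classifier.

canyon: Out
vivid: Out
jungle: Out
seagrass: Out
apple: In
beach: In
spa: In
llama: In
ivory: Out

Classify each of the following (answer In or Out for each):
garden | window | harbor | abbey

The classifier is using: odd length AND contains 'a'.
garden → length 6, has 'a' → Out.
window → length 6, no 'a' → Out.
harbor → length 6, has 'a' → Out.
abbey → length 5, has 'a' → In.

Out, Out, Out, In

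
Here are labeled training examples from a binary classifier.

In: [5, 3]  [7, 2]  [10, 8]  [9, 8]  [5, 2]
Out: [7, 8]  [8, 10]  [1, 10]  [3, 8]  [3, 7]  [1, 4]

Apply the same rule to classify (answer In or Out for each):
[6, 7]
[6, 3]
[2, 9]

Out, In, Out

Rule: first > second. This holds for each 'In' example and fails for each 'Out' one.
[6, 7]: Out (6 < 7).
[6, 3]: In (6 > 3).
[2, 9]: Out (2 < 9).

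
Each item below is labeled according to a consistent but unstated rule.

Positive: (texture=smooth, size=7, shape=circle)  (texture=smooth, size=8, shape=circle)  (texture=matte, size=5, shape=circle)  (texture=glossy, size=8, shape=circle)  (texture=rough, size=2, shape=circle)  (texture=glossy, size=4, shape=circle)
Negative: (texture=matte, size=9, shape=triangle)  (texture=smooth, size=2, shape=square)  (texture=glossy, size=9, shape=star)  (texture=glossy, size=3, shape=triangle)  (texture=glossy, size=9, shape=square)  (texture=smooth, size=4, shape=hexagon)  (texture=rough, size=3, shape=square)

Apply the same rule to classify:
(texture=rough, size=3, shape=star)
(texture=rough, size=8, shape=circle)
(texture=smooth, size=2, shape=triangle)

One predicate separates the groups cleanly: shape is circle.
(texture=rough, size=3, shape=star): shape is star — doesn't match, so Negative.
(texture=rough, size=8, shape=circle): shape is circle — passes, so Positive.
(texture=smooth, size=2, shape=triangle): shape is triangle — doesn't match, so Negative.

Negative, Positive, Negative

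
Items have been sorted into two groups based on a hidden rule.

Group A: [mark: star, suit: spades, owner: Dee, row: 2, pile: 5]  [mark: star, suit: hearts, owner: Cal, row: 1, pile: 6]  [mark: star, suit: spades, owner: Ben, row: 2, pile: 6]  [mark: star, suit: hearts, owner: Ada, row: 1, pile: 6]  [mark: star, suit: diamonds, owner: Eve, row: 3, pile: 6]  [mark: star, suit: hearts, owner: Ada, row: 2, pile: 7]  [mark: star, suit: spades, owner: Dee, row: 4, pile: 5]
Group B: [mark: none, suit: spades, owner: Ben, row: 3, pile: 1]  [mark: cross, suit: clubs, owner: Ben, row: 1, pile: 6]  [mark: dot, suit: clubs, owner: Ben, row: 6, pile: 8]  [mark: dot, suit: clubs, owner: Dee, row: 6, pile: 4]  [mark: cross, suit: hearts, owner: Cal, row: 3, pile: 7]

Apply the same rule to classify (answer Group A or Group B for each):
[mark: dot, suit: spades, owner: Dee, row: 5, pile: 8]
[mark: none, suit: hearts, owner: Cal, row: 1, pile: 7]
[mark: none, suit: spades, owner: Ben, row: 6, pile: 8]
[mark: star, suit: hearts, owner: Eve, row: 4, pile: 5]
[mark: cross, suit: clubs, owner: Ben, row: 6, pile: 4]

Group B, Group B, Group B, Group A, Group B

Rule: mark is star. This holds for each 'Group A' example and fails for each 'Group B' one.
[mark: dot, suit: spades, owner: Dee, row: 5, pile: 8] — mark is dot, hence Group B. [mark: none, suit: hearts, owner: Cal, row: 1, pile: 7] — mark is none, hence Group B. [mark: none, suit: spades, owner: Ben, row: 6, pile: 8] — mark is none, hence Group B. [mark: star, suit: hearts, owner: Eve, row: 4, pile: 5] — mark is star, hence Group A. [mark: cross, suit: clubs, owner: Ben, row: 6, pile: 4] — mark is cross, hence Group B.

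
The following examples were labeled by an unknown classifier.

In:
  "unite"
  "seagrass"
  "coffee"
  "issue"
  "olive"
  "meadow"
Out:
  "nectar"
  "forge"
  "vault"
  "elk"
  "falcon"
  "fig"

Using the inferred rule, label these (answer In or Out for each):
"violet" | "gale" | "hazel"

Every 'In' example satisfies: has ≥ 3 vowels. None of the 'Out' examples do.

In, Out, Out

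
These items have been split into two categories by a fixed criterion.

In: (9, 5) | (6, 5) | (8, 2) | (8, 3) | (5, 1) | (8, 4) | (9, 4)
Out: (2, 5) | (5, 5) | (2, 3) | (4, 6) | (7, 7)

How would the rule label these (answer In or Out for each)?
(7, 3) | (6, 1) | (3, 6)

Rule: first > second. This holds for each 'In' example and fails for each 'Out' one.
(7, 3): 7 > 3 — qualifies, so In. (6, 1): 6 > 1 — qualifies, so In. (3, 6): 3 < 6 — lacks this property, so Out.

In, In, Out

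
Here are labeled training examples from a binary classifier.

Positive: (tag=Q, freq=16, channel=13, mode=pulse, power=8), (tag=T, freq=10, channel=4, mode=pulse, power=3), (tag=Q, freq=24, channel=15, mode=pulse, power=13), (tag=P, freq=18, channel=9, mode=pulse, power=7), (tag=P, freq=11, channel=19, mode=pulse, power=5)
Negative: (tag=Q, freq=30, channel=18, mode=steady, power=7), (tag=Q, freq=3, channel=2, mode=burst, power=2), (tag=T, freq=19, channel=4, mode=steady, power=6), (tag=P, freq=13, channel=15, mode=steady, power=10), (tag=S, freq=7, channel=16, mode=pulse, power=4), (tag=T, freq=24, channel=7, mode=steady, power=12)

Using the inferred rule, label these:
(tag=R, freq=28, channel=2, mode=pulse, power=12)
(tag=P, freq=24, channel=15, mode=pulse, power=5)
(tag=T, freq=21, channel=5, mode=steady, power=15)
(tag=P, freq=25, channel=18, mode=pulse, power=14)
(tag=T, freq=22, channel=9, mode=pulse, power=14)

The classifier is using: mode is pulse AND freq ≥ 10.
(tag=R, freq=28, channel=2, mode=pulse, power=12) → mode is pulse, freq = 28 → Positive.
(tag=P, freq=24, channel=15, mode=pulse, power=5) → mode is pulse, freq = 24 → Positive.
(tag=T, freq=21, channel=5, mode=steady, power=15) → mode is steady, freq = 21 → Negative.
(tag=P, freq=25, channel=18, mode=pulse, power=14) → mode is pulse, freq = 25 → Positive.
(tag=T, freq=22, channel=9, mode=pulse, power=14) → mode is pulse, freq = 22 → Positive.

Positive, Positive, Negative, Positive, Positive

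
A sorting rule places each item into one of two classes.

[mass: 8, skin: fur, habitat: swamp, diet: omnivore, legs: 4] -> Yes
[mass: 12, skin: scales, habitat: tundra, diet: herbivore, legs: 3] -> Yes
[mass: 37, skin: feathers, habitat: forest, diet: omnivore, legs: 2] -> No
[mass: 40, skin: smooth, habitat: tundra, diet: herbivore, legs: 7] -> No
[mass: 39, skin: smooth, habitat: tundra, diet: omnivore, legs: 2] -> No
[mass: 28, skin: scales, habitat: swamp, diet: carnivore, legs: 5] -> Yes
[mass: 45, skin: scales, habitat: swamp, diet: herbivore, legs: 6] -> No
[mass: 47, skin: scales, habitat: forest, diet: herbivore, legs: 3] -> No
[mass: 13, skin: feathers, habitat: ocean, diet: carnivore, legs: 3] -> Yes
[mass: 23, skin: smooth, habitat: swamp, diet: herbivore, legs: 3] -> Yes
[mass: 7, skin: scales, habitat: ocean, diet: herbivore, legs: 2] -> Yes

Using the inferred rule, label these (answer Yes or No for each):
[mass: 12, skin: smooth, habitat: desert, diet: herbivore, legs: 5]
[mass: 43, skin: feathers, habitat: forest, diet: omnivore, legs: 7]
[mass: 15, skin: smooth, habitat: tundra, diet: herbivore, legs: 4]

All 'Yes' examples share one property — mass ≤ 28 — and every 'No' example lacks it.

Yes, No, Yes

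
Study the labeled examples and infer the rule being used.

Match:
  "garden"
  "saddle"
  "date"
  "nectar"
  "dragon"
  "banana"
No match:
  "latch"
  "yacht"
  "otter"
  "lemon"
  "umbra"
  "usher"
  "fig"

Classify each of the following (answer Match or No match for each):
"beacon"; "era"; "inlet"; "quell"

Checking candidate rules against both groups, what survives is: even length.

Match, No match, No match, No match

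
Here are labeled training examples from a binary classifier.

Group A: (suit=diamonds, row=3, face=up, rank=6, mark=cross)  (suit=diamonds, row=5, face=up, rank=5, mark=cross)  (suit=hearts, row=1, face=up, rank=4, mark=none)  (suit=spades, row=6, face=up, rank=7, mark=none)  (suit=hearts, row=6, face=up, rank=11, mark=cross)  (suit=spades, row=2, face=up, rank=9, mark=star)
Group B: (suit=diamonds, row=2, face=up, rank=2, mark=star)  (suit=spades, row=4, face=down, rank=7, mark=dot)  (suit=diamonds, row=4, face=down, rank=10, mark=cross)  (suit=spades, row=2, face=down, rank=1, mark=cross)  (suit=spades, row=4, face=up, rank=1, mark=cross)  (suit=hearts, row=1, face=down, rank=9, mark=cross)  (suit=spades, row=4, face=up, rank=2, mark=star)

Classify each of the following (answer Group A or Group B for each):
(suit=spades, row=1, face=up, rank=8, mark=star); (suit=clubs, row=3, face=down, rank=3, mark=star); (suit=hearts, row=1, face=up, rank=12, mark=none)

'Group A' ⟺ face is up AND rank ≥ 4.

Group A, Group B, Group A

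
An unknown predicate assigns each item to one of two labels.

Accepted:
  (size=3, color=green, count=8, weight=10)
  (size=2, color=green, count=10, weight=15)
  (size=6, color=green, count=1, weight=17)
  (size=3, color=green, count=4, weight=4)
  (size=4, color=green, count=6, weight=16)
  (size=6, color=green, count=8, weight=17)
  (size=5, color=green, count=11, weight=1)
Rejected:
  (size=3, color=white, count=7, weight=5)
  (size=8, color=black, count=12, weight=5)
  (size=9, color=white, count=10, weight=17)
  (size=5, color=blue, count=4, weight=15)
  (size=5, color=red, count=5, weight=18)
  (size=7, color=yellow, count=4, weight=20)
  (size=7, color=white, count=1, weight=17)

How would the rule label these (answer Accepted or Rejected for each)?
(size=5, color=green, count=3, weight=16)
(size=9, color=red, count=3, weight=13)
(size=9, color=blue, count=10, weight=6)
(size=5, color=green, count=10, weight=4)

The rule appears to be: color is green.

Accepted, Rejected, Rejected, Accepted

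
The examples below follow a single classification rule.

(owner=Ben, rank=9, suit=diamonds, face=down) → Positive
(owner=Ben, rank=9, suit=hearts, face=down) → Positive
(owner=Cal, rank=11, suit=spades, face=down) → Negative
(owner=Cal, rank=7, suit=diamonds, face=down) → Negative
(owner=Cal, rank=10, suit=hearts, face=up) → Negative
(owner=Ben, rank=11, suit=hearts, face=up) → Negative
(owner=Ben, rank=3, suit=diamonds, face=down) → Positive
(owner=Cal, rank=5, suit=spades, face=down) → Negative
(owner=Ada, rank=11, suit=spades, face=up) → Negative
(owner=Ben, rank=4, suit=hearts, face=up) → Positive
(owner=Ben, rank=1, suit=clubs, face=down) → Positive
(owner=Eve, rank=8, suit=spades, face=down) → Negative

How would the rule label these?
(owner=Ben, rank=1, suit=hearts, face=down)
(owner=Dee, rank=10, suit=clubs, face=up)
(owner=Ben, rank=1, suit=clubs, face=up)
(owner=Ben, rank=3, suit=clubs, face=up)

The rule appears to be: owner is Ben AND rank ≤ 9.

Positive, Negative, Positive, Positive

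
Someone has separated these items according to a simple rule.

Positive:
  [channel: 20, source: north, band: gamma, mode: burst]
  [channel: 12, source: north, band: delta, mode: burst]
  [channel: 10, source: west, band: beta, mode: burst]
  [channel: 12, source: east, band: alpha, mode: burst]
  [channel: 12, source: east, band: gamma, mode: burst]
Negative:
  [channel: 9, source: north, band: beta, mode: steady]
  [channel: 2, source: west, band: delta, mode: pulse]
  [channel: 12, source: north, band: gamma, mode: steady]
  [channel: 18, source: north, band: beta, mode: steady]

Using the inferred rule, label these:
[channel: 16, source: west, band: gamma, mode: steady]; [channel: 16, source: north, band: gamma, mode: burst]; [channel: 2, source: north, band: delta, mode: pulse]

Rule: mode is burst. This holds for each 'Positive' example and fails for each 'Negative' one.
[channel: 16, source: west, band: gamma, mode: steady]: mode is steady, does not pass → Negative.
[channel: 16, source: north, band: gamma, mode: burst]: mode is burst, fits → Positive.
[channel: 2, source: north, band: delta, mode: pulse]: mode is pulse, does not pass → Negative.

Negative, Positive, Negative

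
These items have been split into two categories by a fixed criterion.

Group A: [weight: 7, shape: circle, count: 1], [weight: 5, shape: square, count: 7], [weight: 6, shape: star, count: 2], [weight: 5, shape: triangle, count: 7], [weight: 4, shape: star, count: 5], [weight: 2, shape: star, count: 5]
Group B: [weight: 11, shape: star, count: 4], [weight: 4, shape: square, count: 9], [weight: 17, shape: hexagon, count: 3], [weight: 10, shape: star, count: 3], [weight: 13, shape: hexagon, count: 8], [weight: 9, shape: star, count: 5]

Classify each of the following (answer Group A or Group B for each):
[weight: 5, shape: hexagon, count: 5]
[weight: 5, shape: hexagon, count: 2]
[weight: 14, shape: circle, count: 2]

A rule that fits every label: weight ≤ 7 AND count ≤ 7 — true of each 'Group A' example, false of each 'Group B' one.
[weight: 5, shape: hexagon, count: 5]: weight = 5, count = 5 — fits, so Group A.
[weight: 5, shape: hexagon, count: 2]: weight = 5, count = 2 — fits, so Group A.
[weight: 14, shape: circle, count: 2]: weight = 14, count = 2 — does not satisfy this, so Group B.

Group A, Group A, Group B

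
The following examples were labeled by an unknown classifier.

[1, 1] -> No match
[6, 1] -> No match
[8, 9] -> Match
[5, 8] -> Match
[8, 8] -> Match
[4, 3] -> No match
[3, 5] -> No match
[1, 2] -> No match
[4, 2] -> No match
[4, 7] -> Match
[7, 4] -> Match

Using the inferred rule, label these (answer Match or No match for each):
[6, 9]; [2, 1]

Match, No match

The classifier is using: sum ≥ 11.
[6, 9]: Match (6+9 = 15).
[2, 1]: No match (2+1 = 3).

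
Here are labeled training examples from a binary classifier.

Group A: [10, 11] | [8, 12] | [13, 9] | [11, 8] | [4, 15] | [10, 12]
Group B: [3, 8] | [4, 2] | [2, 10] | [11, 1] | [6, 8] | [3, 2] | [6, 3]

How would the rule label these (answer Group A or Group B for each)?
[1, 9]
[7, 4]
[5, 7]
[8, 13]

Every 'Group A' example satisfies: sum ≥ 19. None of the 'Group B' examples do.
[1, 9]: 1+9 = 10, does not pass → Group B. [7, 4]: 7+4 = 11, does not pass → Group B. [5, 7]: 5+7 = 12, does not pass → Group B. [8, 13]: 8+13 = 21, fits → Group A.

Group B, Group B, Group B, Group A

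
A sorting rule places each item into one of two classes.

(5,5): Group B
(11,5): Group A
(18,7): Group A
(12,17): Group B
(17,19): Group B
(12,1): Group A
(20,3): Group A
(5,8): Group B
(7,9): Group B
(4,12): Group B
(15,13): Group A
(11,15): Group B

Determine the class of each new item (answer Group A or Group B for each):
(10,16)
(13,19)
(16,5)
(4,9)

Group B, Group B, Group A, Group B

The simplest hypothesis consistent with all the labels is: first > second.
(10,16): 10 < 16, does not satisfy this → Group B.
(13,19): 13 < 19, does not satisfy this → Group B.
(16,5): 16 > 5, meets the rule → Group A.
(4,9): 4 < 9, does not satisfy this → Group B.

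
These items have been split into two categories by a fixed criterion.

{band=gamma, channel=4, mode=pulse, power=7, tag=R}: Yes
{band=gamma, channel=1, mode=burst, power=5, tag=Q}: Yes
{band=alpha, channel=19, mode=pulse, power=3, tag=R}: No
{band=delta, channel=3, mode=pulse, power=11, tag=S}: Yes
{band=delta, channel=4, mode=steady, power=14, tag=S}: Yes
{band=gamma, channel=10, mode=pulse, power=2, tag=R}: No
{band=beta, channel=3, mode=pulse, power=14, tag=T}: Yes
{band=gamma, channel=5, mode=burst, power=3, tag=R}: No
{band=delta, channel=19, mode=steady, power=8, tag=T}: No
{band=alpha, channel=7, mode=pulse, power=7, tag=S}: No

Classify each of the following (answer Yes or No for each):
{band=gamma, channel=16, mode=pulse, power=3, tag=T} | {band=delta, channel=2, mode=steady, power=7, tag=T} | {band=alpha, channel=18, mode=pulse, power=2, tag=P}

Rule: channel ≤ 4. This holds for each 'Yes' example and fails for each 'No' one.
No: {band=gamma, channel=16, mode=pulse, power=3, tag=T}, since channel = 16.
Yes: {band=delta, channel=2, mode=steady, power=7, tag=T}, since channel = 2.
No: {band=alpha, channel=18, mode=pulse, power=2, tag=P}, since channel = 18.

No, Yes, No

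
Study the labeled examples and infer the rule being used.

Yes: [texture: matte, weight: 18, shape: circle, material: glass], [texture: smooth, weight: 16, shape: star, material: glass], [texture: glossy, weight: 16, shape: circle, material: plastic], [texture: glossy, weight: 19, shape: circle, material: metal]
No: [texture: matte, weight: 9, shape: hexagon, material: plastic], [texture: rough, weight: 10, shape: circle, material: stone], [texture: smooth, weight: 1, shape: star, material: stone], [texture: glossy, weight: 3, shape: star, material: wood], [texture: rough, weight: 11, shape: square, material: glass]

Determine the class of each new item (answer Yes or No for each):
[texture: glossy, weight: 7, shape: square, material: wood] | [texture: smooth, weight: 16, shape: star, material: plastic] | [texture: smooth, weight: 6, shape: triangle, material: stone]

Rule: weight ≥ 16. This holds for each 'Yes' example and fails for each 'No' one.
No: [texture: glossy, weight: 7, shape: square, material: wood], since weight = 7.
Yes: [texture: smooth, weight: 16, shape: star, material: plastic], since weight = 16.
No: [texture: smooth, weight: 6, shape: triangle, material: stone], since weight = 6.

No, Yes, No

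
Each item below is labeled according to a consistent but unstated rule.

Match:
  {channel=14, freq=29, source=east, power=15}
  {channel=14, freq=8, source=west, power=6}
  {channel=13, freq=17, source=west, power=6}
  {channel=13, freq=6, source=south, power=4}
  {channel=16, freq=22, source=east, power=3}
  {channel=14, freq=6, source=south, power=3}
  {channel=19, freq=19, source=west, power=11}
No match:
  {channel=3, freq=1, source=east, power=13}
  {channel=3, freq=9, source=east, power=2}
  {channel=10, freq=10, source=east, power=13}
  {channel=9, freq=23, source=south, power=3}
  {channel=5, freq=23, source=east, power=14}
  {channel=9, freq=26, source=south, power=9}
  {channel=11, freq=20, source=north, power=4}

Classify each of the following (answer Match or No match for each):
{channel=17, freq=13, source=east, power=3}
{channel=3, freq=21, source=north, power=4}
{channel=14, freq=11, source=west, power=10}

Match, No match, Match

Every 'Match' example satisfies: channel ≥ 13. None of the 'No match' examples do.
Match: {channel=17, freq=13, source=east, power=3}, since channel = 17.
No match: {channel=3, freq=21, source=north, power=4}, since channel = 3.
Match: {channel=14, freq=11, source=west, power=10}, since channel = 14.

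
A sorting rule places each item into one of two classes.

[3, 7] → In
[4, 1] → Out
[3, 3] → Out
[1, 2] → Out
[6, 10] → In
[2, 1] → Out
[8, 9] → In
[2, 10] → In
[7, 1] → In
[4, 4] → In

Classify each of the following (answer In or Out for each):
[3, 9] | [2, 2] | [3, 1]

Every 'In' example satisfies: sum ≥ 8. None of the 'Out' examples do.
[3, 9]: 3+9 = 12, meets the rule → In.
[2, 2]: 2+2 = 4, does not satisfy this → Out.
[3, 1]: 3+1 = 4, does not satisfy this → Out.

In, Out, Out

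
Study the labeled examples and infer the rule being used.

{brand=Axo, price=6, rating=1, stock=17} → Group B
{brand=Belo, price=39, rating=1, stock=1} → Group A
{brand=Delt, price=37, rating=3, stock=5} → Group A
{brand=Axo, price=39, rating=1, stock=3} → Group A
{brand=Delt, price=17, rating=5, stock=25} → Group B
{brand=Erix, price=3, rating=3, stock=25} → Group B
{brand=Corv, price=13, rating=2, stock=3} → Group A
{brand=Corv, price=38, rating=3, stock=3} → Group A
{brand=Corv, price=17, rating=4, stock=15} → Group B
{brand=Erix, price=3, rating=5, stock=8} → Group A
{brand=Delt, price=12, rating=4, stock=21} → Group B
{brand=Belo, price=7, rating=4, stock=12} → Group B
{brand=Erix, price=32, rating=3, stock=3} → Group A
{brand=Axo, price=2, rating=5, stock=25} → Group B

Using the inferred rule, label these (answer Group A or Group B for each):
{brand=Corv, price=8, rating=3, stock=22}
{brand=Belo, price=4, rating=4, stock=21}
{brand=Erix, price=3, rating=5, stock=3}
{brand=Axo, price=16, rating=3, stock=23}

Group B, Group B, Group A, Group B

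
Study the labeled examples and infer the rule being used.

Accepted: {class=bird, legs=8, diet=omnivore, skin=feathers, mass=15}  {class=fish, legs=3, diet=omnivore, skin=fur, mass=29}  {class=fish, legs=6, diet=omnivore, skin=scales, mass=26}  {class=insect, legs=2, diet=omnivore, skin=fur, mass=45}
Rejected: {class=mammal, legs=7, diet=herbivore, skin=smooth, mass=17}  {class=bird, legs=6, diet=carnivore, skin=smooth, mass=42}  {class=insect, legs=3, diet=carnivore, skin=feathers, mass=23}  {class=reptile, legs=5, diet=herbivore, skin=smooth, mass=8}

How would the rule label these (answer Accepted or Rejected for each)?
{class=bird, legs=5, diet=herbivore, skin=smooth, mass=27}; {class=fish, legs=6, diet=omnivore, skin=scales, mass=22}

Rejected, Accepted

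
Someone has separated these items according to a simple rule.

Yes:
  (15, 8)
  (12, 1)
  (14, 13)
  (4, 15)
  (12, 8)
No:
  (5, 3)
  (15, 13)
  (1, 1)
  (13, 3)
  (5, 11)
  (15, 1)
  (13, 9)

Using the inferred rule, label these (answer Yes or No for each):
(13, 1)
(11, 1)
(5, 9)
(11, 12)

Comparing the two groups points to one rule — product is even.

No, No, No, Yes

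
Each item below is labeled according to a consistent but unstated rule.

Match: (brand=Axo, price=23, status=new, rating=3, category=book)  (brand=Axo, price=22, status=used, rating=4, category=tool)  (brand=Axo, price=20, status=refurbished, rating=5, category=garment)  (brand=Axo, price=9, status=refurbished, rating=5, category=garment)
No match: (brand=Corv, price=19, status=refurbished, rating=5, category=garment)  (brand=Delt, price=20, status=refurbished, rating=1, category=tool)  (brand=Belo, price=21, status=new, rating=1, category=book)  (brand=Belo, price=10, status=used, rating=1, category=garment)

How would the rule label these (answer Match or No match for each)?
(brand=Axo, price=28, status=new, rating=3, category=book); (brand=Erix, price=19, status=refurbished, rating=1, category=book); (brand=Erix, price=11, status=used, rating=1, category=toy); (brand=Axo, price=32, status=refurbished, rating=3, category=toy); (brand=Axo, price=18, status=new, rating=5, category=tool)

Match, No match, No match, Match, Match

The distinguishing property — brand is Axo — holds for all the 'Match' cases and none of the 'No match' cases.
(brand=Axo, price=28, status=new, rating=3, category=book) — brand is Axo, hence Match. (brand=Erix, price=19, status=refurbished, rating=1, category=book) — brand is Erix, hence No match. (brand=Erix, price=11, status=used, rating=1, category=toy) — brand is Erix, hence No match. (brand=Axo, price=32, status=refurbished, rating=3, category=toy) — brand is Axo, hence Match. (brand=Axo, price=18, status=new, rating=5, category=tool) — brand is Axo, hence Match.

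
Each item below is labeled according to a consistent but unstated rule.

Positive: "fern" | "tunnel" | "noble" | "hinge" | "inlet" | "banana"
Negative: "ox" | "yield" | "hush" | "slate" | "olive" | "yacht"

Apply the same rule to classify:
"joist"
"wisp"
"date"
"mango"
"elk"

Negative, Negative, Negative, Positive, Negative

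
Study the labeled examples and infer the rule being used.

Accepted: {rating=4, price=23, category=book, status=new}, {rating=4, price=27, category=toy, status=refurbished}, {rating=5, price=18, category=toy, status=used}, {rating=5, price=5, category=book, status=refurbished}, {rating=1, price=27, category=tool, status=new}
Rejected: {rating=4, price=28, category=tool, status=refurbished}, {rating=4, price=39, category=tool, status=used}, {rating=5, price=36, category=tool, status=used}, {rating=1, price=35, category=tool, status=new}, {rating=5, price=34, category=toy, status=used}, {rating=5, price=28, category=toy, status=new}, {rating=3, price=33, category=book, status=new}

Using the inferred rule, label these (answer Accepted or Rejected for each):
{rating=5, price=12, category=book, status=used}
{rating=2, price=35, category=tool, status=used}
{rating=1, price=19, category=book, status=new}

Accepted, Rejected, Accepted

All 'Accepted' examples share one property — price ≤ 27 — and every 'Rejected' example lacks it.
Accepted: {rating=5, price=12, category=book, status=used}, since price = 12.
Rejected: {rating=2, price=35, category=tool, status=used}, since price = 35.
Accepted: {rating=1, price=19, category=book, status=new}, since price = 19.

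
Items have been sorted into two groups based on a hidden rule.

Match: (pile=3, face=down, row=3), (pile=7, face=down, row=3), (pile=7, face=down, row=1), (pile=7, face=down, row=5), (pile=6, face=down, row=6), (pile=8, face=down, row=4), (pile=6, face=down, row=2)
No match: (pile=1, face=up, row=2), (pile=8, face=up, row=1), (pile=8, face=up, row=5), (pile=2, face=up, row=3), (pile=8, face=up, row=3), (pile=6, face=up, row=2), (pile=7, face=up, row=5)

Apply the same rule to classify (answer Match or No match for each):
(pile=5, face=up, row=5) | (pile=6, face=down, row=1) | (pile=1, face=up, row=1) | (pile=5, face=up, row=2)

A rule that fits every label: face is down — true of each 'Match' example, false of each 'No match' one.
(pile=5, face=up, row=5): No match (face is up).
(pile=6, face=down, row=1): Match (face is down).
(pile=1, face=up, row=1): No match (face is up).
(pile=5, face=up, row=2): No match (face is up).

No match, Match, No match, No match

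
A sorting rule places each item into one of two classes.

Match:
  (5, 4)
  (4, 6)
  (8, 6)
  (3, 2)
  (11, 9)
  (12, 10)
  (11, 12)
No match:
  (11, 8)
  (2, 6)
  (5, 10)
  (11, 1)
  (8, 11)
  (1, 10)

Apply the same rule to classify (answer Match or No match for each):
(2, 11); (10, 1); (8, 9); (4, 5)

No match, No match, Match, Match

A rule that fits every label: |first − second| ≤ 2 — true of each 'Match' example, false of each 'No match' one.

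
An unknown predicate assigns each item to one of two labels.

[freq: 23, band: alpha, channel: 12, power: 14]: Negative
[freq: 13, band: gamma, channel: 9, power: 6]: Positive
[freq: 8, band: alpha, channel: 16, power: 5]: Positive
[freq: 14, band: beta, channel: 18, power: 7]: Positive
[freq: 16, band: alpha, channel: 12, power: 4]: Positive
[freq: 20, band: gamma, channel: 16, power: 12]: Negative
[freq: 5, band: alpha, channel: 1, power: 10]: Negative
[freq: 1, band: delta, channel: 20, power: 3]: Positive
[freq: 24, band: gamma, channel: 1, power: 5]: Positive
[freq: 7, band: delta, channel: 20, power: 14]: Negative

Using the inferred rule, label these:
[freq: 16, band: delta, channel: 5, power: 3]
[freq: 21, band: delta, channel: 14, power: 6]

Positive, Positive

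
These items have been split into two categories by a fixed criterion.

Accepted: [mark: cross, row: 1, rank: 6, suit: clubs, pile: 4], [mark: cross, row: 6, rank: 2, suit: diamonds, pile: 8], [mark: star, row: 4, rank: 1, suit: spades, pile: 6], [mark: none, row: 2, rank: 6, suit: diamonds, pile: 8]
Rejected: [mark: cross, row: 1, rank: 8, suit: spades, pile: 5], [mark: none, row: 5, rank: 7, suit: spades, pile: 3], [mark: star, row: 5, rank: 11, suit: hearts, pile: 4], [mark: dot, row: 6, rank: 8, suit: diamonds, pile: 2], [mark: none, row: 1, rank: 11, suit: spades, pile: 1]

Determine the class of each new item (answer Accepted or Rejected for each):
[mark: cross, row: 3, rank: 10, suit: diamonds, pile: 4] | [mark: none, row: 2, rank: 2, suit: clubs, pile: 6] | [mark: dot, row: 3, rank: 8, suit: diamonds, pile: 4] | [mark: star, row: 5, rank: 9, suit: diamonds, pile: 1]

Rule: rank ≤ 6. This holds for each 'Accepted' example and fails for each 'Rejected' one.

Rejected, Accepted, Rejected, Rejected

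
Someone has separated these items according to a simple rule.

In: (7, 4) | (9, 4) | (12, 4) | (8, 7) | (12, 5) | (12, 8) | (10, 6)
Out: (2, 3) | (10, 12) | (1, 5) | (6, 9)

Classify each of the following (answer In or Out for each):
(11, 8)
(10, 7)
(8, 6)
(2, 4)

In, In, In, Out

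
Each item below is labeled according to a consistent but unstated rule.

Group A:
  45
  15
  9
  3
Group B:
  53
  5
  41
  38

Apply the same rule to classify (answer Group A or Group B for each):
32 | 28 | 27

Group B, Group B, Group A

'Group A' ⟺ multiple of 3.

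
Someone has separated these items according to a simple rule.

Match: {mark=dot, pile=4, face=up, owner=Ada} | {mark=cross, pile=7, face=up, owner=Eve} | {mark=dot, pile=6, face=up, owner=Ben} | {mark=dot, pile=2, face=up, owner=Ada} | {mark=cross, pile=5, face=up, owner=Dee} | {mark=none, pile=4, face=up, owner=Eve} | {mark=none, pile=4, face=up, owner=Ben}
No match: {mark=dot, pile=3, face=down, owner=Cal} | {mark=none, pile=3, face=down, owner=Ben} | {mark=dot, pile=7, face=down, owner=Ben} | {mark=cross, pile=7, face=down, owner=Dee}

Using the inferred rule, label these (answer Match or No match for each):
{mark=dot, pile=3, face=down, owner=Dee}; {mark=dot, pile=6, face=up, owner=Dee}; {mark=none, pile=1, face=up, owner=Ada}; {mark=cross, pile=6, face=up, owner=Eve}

No match, Match, Match, Match

A rule that fits every label: face is up — true of each 'Match' example, false of each 'No match' one.
{mark=dot, pile=3, face=down, owner=Dee}: No match (face is down). {mark=dot, pile=6, face=up, owner=Dee}: Match (face is up). {mark=none, pile=1, face=up, owner=Ada}: Match (face is up). {mark=cross, pile=6, face=up, owner=Eve}: Match (face is up).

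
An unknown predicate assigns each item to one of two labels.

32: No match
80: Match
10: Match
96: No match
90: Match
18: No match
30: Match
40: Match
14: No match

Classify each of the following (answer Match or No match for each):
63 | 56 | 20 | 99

No match, No match, Match, No match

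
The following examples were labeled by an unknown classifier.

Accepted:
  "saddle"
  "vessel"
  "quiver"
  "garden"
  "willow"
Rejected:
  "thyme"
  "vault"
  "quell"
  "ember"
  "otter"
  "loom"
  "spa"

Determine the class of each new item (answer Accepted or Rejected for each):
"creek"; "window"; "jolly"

Rejected, Accepted, Rejected

The common property of the 'Accepted' items is: length 6. No 'Rejected' item has it.
"creek" — length 5, hence Rejected. "window" — length 6, hence Accepted. "jolly" — length 5, hence Rejected.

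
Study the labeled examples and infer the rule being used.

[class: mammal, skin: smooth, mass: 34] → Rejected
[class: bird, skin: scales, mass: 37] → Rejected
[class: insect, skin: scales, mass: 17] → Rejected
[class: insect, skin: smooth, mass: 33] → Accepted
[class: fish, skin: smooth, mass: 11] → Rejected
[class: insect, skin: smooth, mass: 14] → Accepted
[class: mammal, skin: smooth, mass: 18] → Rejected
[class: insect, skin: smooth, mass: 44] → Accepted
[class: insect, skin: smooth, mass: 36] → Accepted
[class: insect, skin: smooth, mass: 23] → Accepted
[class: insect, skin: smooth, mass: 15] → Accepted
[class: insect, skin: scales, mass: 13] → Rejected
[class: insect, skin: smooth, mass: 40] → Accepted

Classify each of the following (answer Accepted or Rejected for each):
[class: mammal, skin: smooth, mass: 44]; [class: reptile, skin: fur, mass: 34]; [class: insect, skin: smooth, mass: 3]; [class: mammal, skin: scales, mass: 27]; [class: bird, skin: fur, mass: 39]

Rejected, Rejected, Accepted, Rejected, Rejected

One predicate separates the groups cleanly: class is insect AND skin is smooth.
[class: mammal, skin: smooth, mass: 44]: class is mammal, skin is smooth, lacks this property → Rejected.
[class: reptile, skin: fur, mass: 34]: class is reptile, skin is fur, lacks this property → Rejected.
[class: insect, skin: smooth, mass: 3]: class is insect, skin is smooth, matches → Accepted.
[class: mammal, skin: scales, mass: 27]: class is mammal, skin is scales, lacks this property → Rejected.
[class: bird, skin: fur, mass: 39]: class is bird, skin is fur, lacks this property → Rejected.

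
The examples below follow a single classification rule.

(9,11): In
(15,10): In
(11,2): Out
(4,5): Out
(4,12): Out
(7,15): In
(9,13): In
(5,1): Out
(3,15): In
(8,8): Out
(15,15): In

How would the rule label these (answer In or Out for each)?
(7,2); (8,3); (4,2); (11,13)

Out, Out, Out, In

One predicate separates the groups cleanly: sum ≥ 18.
(7,2): 7+2 = 9, does not satisfy this → Out.
(8,3): 8+3 = 11, does not satisfy this → Out.
(4,2): 4+2 = 6, does not satisfy this → Out.
(11,13): 11+13 = 24, matches → In.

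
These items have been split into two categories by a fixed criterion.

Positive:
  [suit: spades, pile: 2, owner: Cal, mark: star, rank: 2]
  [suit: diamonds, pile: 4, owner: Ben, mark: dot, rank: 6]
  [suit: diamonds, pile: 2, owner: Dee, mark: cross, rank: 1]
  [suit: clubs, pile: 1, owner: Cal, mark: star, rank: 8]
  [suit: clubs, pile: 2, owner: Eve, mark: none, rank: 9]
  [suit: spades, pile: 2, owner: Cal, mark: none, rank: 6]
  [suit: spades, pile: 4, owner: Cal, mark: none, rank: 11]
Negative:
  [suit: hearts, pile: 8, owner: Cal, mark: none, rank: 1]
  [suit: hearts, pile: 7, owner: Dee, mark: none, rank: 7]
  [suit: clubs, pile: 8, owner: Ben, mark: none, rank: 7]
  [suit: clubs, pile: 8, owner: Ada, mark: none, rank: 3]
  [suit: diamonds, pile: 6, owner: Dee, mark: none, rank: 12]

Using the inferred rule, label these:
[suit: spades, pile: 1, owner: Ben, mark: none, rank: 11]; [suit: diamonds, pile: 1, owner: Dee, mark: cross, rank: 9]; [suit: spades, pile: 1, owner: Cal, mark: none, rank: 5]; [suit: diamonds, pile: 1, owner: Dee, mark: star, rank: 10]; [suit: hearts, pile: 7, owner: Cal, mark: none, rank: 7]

Positive, Positive, Positive, Positive, Negative

The simplest hypothesis consistent with all the labels is: pile ≤ 4.
[suit: spades, pile: 1, owner: Ben, mark: none, rank: 11]: pile = 1 — matches, so Positive. [suit: diamonds, pile: 1, owner: Dee, mark: cross, rank: 9]: pile = 1 — matches, so Positive. [suit: spades, pile: 1, owner: Cal, mark: none, rank: 5]: pile = 1 — matches, so Positive. [suit: diamonds, pile: 1, owner: Dee, mark: star, rank: 10]: pile = 1 — matches, so Positive. [suit: hearts, pile: 7, owner: Cal, mark: none, rank: 7]: pile = 7 — doesn't qualify, so Negative.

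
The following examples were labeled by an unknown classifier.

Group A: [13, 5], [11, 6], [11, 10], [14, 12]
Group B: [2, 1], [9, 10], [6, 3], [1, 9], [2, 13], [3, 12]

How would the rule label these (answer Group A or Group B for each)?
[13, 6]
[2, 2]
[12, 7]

The classifier is using: first ≥ 10.
[13, 6]: Group A (first 13). [2, 2]: Group B (first 2). [12, 7]: Group A (first 12).

Group A, Group B, Group A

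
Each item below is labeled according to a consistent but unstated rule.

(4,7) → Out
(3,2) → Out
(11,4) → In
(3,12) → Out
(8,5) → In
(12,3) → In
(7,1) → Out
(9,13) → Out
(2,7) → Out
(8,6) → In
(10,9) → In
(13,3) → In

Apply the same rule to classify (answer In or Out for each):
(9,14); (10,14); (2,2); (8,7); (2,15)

Out, Out, Out, In, Out

Rule: first > second AND sum ≥ 9. This holds for each 'In' example and fails for each 'Out' one.
(9,14) — 9 < 14, 9+14 = 23, hence Out.
(10,14) — 10 < 14, 10+14 = 24, hence Out.
(2,2) — 2 = 2, 2+2 = 4, hence Out.
(8,7) — 8 > 7, 8+7 = 15, hence In.
(2,15) — 2 < 15, 2+15 = 17, hence Out.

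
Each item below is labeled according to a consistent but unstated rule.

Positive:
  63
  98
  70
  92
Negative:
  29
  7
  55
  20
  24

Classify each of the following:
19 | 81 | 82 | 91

Negative, Positive, Positive, Positive

Rule: at least 63. This holds for each 'Positive' example and fails for each 'Negative' one.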